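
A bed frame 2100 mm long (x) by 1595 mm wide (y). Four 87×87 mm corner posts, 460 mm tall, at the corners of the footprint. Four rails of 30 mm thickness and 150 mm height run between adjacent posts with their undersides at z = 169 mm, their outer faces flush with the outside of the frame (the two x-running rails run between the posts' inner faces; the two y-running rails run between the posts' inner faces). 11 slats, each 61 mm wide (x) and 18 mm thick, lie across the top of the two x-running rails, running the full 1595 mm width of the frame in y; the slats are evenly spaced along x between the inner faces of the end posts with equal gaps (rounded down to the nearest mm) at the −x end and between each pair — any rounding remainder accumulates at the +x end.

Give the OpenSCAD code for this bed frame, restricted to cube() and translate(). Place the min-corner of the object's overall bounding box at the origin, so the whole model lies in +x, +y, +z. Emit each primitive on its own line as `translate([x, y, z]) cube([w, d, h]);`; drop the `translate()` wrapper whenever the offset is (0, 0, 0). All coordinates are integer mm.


cube([87, 87, 460]);
translate([0, 1508, 0]) cube([87, 87, 460]);
translate([2013, 0, 0]) cube([87, 87, 460]);
translate([2013, 1508, 0]) cube([87, 87, 460]);
translate([87, 0, 169]) cube([1926, 30, 150]);
translate([87, 1565, 169]) cube([1926, 30, 150]);
translate([0, 87, 169]) cube([30, 1421, 150]);
translate([2070, 87, 169]) cube([30, 1421, 150]);
translate([191, 0, 319]) cube([61, 1595, 18]);
translate([356, 0, 319]) cube([61, 1595, 18]);
translate([521, 0, 319]) cube([61, 1595, 18]);
translate([686, 0, 319]) cube([61, 1595, 18]);
translate([851, 0, 319]) cube([61, 1595, 18]);
translate([1016, 0, 319]) cube([61, 1595, 18]);
translate([1181, 0, 319]) cube([61, 1595, 18]);
translate([1346, 0, 319]) cube([61, 1595, 18]);
translate([1511, 0, 319]) cube([61, 1595, 18]);
translate([1676, 0, 319]) cube([61, 1595, 18]);
translate([1841, 0, 319]) cube([61, 1595, 18]);


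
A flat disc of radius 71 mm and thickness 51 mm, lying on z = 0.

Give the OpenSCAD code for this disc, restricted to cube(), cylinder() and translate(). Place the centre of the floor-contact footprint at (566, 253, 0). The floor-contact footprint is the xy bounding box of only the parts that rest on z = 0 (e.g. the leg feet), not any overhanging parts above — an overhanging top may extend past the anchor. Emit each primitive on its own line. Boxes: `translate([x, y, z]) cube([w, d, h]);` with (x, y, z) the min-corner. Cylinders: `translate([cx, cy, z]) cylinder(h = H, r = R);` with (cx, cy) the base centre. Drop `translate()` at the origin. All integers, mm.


translate([566, 253, 0]) cylinder(h = 51, r = 71);


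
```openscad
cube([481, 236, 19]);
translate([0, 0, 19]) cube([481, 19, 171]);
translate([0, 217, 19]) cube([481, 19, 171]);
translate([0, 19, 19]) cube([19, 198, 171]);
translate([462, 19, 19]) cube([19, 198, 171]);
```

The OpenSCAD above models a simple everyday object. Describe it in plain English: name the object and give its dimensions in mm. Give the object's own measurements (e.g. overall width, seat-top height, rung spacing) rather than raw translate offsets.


An open-topped rectangular box: outside dimensions 481×236×190 mm, with a uniform wall and base thickness of 19 mm. The base is a full 481×236 slab on the floor; four walls sit on top of the base. The front and back walls (the −y and +y sides) span the full width; the two side walls fit between them.


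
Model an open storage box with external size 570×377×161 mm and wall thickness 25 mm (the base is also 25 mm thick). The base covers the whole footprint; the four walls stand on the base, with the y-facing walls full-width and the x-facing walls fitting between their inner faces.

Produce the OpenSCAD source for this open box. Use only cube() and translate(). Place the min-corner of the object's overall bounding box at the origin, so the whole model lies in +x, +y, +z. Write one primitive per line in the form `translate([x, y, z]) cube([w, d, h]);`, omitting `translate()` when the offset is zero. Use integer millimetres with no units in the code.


cube([570, 377, 25]);
translate([0, 0, 25]) cube([570, 25, 136]);
translate([0, 352, 25]) cube([570, 25, 136]);
translate([0, 25, 25]) cube([25, 327, 136]);
translate([545, 25, 25]) cube([25, 327, 136]);


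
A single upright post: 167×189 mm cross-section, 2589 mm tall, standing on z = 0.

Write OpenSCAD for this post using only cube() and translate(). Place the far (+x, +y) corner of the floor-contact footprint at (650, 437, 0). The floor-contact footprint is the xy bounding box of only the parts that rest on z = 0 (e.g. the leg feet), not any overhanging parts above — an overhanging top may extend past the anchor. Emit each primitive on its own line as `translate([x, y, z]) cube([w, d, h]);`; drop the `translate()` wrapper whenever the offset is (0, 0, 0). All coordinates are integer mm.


translate([483, 248, 0]) cube([167, 189, 2589]);


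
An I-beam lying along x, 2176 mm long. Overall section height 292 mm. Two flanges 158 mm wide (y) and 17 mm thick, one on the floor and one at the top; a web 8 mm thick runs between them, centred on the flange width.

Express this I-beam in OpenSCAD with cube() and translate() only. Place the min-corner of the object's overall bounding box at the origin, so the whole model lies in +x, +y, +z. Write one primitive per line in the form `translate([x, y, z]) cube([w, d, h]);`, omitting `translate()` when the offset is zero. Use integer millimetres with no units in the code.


cube([2176, 158, 17]);
translate([0, 75, 17]) cube([2176, 8, 258]);
translate([0, 0, 275]) cube([2176, 158, 17]);


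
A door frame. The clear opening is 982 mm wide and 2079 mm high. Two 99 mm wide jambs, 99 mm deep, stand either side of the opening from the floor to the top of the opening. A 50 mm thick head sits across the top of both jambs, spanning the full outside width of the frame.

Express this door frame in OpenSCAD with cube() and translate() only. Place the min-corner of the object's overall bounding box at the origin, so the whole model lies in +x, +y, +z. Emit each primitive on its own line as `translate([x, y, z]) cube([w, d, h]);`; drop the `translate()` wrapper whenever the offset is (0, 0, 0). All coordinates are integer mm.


cube([99, 99, 2079]);
translate([1081, 0, 0]) cube([99, 99, 2079]);
translate([0, 0, 2079]) cube([1180, 99, 50]);


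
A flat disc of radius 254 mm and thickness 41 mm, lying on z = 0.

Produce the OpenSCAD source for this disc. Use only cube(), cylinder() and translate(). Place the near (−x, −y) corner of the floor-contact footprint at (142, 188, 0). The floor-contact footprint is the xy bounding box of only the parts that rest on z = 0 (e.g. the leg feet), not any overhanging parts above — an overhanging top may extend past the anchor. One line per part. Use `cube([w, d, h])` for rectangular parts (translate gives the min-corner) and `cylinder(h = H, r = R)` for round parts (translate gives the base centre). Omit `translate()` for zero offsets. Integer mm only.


translate([396, 442, 0]) cylinder(h = 41, r = 254);


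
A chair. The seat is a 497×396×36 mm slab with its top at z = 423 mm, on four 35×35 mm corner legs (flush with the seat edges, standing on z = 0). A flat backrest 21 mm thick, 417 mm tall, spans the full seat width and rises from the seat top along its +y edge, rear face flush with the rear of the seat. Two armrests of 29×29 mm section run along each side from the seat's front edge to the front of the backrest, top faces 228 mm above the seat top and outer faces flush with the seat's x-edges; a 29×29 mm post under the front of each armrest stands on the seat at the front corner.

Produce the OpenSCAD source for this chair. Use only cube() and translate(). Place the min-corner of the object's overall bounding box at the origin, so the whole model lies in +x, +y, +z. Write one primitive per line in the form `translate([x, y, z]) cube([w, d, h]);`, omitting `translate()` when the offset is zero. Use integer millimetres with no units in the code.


translate([0, 0, 387]) cube([497, 396, 36]);
cube([35, 35, 387]);
translate([462, 0, 0]) cube([35, 35, 387]);
translate([0, 361, 0]) cube([35, 35, 387]);
translate([462, 361, 0]) cube([35, 35, 387]);
translate([0, 375, 423]) cube([497, 21, 417]);
translate([0, 0, 622]) cube([29, 375, 29]);
translate([468, 0, 622]) cube([29, 375, 29]);
translate([0, 0, 423]) cube([29, 29, 199]);
translate([468, 0, 423]) cube([29, 29, 199]);


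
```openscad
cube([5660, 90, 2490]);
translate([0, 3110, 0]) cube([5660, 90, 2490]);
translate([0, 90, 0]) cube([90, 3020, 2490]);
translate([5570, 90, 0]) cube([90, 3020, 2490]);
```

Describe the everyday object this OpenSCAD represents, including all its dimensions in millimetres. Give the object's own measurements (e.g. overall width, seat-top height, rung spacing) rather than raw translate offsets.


The wall frame of a small rectangular building: four walls, each 2490 mm tall and 90 mm thick, enclosing a footprint 5660 mm (x) by 3200 mm (y) outside-to-outside, with no floor or roof. The front and back walls (the −y and +y sides) span the full width; the two side walls fit between them.


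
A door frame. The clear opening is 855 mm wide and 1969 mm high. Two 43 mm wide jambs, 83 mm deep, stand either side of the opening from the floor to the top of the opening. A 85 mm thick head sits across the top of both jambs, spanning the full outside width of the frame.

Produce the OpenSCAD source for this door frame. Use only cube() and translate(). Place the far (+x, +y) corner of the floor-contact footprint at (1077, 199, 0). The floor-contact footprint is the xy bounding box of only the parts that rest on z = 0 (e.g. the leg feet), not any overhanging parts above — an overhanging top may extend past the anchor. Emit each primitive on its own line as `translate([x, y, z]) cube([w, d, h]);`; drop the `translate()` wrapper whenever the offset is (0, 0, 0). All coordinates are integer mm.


translate([136, 116, 0]) cube([43, 83, 1969]);
translate([1034, 116, 0]) cube([43, 83, 1969]);
translate([136, 116, 1969]) cube([941, 83, 85]);


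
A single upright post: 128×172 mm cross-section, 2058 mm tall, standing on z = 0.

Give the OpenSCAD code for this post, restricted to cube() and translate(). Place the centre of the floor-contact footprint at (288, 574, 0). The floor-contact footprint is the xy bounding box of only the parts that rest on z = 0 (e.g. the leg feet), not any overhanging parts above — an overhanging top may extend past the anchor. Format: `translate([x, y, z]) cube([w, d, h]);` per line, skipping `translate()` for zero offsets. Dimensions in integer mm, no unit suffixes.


translate([224, 488, 0]) cube([128, 172, 2058]);


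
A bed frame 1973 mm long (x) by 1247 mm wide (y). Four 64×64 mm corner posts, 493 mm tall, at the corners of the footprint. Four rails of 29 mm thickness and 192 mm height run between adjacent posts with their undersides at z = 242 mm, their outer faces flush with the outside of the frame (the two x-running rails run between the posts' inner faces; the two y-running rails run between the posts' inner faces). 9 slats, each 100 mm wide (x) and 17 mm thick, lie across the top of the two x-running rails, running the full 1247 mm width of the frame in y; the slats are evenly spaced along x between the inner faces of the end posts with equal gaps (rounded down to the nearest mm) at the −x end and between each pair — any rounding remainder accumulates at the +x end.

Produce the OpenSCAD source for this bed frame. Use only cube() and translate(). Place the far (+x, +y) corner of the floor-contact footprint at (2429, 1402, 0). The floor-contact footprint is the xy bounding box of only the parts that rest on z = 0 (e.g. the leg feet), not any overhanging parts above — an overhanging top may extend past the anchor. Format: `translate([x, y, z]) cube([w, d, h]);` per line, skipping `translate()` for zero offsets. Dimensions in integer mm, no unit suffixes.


translate([456, 155, 0]) cube([64, 64, 493]);
translate([456, 1338, 0]) cube([64, 64, 493]);
translate([2365, 155, 0]) cube([64, 64, 493]);
translate([2365, 1338, 0]) cube([64, 64, 493]);
translate([520, 155, 242]) cube([1845, 29, 192]);
translate([520, 1373, 242]) cube([1845, 29, 192]);
translate([456, 219, 242]) cube([29, 1119, 192]);
translate([2400, 219, 242]) cube([29, 1119, 192]);
translate([614, 155, 434]) cube([100, 1247, 17]);
translate([808, 155, 434]) cube([100, 1247, 17]);
translate([1002, 155, 434]) cube([100, 1247, 17]);
translate([1196, 155, 434]) cube([100, 1247, 17]);
translate([1390, 155, 434]) cube([100, 1247, 17]);
translate([1584, 155, 434]) cube([100, 1247, 17]);
translate([1778, 155, 434]) cube([100, 1247, 17]);
translate([1972, 155, 434]) cube([100, 1247, 17]);
translate([2166, 155, 434]) cube([100, 1247, 17]);


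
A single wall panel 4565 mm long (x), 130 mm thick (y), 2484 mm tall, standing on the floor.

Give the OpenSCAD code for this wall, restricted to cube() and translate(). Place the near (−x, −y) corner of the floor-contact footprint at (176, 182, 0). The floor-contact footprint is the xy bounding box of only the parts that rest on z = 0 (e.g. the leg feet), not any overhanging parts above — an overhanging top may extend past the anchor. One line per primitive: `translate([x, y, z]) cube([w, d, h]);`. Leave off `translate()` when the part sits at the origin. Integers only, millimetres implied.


translate([176, 182, 0]) cube([4565, 130, 2484]);


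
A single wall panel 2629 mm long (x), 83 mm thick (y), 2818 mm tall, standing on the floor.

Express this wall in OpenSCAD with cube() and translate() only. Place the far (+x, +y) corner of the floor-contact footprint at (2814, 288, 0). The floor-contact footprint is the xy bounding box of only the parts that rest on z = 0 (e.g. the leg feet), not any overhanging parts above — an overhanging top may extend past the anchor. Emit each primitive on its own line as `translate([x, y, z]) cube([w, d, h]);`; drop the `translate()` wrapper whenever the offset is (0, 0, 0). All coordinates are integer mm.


translate([185, 205, 0]) cube([2629, 83, 2818]);


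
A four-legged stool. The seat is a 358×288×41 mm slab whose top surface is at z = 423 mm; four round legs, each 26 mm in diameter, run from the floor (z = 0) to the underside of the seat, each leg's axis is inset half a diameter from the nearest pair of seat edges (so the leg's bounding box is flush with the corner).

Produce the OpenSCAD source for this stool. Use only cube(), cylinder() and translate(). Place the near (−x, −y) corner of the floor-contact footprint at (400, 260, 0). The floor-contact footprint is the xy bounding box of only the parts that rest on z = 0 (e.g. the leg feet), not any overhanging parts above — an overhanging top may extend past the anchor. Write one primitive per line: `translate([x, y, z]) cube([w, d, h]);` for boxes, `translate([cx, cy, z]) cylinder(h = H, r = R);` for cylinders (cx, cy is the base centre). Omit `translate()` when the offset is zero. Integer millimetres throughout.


translate([400, 260, 382]) cube([358, 288, 41]);
translate([413, 273, 0]) cylinder(h = 382, r = 13);
translate([745, 273, 0]) cylinder(h = 382, r = 13);
translate([413, 535, 0]) cylinder(h = 382, r = 13);
translate([745, 535, 0]) cylinder(h = 382, r = 13);


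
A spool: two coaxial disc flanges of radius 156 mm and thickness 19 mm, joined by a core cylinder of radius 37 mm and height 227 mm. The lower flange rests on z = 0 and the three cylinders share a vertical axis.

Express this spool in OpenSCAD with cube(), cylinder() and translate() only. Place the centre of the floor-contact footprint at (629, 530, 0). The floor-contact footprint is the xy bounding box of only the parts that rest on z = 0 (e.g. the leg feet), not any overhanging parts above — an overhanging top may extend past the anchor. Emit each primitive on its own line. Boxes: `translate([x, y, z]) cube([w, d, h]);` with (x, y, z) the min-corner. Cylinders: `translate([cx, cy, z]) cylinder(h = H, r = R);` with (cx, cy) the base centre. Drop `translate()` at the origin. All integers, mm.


translate([629, 530, 0]) cylinder(h = 19, r = 156);
translate([629, 530, 19]) cylinder(h = 227, r = 37);
translate([629, 530, 246]) cylinder(h = 19, r = 156);


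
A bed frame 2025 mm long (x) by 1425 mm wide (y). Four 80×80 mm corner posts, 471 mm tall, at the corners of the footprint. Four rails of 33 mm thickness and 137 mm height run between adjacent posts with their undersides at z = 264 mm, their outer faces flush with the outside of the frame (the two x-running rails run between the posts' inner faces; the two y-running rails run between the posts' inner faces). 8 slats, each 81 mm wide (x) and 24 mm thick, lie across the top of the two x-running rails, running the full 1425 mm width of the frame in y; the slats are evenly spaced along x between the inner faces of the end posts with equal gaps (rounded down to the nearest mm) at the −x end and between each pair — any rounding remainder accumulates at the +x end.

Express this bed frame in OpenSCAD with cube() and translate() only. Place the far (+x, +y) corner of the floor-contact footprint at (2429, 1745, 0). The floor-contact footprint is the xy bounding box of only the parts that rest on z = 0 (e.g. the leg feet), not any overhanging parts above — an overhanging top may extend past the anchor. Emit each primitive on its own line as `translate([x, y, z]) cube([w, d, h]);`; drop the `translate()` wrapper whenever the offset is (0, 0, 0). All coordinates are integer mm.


// slat z = rail_z + rail_h = 264 + 137 = 401
// slat gap = ⌊(1865 − 8·81) / 9⌋ = 135
translate([404, 320, 0]) cube([80, 80, 471]);
translate([404, 1665, 0]) cube([80, 80, 471]);
translate([2349, 320, 0]) cube([80, 80, 471]);
translate([2349, 1665, 0]) cube([80, 80, 471]);
translate([484, 320, 264]) cube([1865, 33, 137]);
translate([484, 1712, 264]) cube([1865, 33, 137]);
translate([404, 400, 264]) cube([33, 1265, 137]);
translate([2396, 400, 264]) cube([33, 1265, 137]);
translate([619, 320, 401]) cube([81, 1425, 24]);
translate([835, 320, 401]) cube([81, 1425, 24]);
translate([1051, 320, 401]) cube([81, 1425, 24]);
translate([1267, 320, 401]) cube([81, 1425, 24]);
translate([1483, 320, 401]) cube([81, 1425, 24]);
translate([1699, 320, 401]) cube([81, 1425, 24]);
translate([1915, 320, 401]) cube([81, 1425, 24]);
translate([2131, 320, 401]) cube([81, 1425, 24]);


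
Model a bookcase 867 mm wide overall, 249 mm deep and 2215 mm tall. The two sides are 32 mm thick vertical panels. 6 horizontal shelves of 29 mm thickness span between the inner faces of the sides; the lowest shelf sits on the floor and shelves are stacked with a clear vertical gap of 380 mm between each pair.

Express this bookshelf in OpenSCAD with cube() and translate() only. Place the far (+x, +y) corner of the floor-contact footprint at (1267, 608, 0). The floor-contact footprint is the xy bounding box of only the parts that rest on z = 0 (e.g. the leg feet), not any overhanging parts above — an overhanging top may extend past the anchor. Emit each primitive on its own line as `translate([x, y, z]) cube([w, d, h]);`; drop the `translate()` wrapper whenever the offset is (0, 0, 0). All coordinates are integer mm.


translate([400, 359, 0]) cube([32, 249, 2215]);
translate([1235, 359, 0]) cube([32, 249, 2215]);
translate([432, 359, 0]) cube([803, 249, 29]);
translate([432, 359, 409]) cube([803, 249, 29]);
translate([432, 359, 818]) cube([803, 249, 29]);
translate([432, 359, 1227]) cube([803, 249, 29]);
translate([432, 359, 1636]) cube([803, 249, 29]);
translate([432, 359, 2045]) cube([803, 249, 29]);


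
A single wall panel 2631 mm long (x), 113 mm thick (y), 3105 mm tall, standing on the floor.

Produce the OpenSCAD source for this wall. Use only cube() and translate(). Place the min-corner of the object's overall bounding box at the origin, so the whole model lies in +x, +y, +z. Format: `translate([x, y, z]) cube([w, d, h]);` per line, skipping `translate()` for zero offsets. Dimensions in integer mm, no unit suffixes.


cube([2631, 113, 3105]);


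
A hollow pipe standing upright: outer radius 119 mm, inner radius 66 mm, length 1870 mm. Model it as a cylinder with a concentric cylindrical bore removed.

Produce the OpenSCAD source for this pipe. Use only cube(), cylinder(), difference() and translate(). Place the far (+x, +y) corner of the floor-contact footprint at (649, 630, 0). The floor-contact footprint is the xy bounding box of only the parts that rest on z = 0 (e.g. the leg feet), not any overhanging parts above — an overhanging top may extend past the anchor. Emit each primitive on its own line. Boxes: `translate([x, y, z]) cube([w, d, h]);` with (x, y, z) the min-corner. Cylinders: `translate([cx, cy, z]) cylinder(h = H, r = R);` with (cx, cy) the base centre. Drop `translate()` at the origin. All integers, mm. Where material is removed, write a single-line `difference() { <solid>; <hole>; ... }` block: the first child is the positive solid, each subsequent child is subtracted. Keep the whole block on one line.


difference() { translate([530, 511, 0]) cylinder(h = 1870, r = 119); translate([530, 511, 0]) cylinder(h = 1870, r = 66); }


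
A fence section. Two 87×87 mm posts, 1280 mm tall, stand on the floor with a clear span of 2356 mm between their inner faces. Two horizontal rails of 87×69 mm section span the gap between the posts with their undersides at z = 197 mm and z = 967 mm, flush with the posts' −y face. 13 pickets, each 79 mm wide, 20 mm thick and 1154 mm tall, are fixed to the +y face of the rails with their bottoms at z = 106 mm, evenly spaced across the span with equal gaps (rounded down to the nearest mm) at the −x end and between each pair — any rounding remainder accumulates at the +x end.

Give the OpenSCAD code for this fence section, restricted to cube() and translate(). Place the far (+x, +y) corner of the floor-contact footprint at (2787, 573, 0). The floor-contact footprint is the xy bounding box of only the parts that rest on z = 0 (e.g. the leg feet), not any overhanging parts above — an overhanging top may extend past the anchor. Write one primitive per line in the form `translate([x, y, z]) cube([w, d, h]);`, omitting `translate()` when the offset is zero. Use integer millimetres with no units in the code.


translate([257, 486, 0]) cube([87, 87, 1280]);
translate([2700, 486, 0]) cube([87, 87, 1280]);
translate([344, 486, 197]) cube([2356, 87, 69]);
translate([344, 486, 967]) cube([2356, 87, 69]);
translate([438, 573, 106]) cube([79, 20, 1154]);
translate([611, 573, 106]) cube([79, 20, 1154]);
translate([784, 573, 106]) cube([79, 20, 1154]);
translate([957, 573, 106]) cube([79, 20, 1154]);
translate([1130, 573, 106]) cube([79, 20, 1154]);
translate([1303, 573, 106]) cube([79, 20, 1154]);
translate([1476, 573, 106]) cube([79, 20, 1154]);
translate([1649, 573, 106]) cube([79, 20, 1154]);
translate([1822, 573, 106]) cube([79, 20, 1154]);
translate([1995, 573, 106]) cube([79, 20, 1154]);
translate([2168, 573, 106]) cube([79, 20, 1154]);
translate([2341, 573, 106]) cube([79, 20, 1154]);
translate([2514, 573, 106]) cube([79, 20, 1154]);


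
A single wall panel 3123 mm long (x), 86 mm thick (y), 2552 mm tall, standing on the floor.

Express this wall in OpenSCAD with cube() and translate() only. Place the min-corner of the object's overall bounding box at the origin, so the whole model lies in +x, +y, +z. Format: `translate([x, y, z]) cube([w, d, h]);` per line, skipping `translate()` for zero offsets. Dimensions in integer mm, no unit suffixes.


cube([3123, 86, 2552]);


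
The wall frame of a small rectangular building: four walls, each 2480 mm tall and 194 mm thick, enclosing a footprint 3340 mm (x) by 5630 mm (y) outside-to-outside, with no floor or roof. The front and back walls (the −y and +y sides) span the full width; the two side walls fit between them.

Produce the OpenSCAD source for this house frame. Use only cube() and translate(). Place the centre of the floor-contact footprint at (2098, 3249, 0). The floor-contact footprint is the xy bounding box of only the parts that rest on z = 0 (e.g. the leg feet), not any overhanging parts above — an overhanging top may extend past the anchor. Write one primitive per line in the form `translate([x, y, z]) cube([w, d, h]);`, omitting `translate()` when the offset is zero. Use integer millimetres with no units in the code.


translate([428, 434, 0]) cube([3340, 194, 2480]);
translate([428, 5870, 0]) cube([3340, 194, 2480]);
translate([428, 628, 0]) cube([194, 5242, 2480]);
translate([3574, 628, 0]) cube([194, 5242, 2480]);


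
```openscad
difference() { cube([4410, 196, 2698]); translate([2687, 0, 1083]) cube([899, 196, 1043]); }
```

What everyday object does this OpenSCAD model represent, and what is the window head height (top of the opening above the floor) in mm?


A wall with a window opening. The window head height is 2126 mm.

A wall with a rectangular opening subtracted — a window. Sill at z = 1083, opening 1043 mm tall, so the head is at 1083 + 1043 = 2126 mm.


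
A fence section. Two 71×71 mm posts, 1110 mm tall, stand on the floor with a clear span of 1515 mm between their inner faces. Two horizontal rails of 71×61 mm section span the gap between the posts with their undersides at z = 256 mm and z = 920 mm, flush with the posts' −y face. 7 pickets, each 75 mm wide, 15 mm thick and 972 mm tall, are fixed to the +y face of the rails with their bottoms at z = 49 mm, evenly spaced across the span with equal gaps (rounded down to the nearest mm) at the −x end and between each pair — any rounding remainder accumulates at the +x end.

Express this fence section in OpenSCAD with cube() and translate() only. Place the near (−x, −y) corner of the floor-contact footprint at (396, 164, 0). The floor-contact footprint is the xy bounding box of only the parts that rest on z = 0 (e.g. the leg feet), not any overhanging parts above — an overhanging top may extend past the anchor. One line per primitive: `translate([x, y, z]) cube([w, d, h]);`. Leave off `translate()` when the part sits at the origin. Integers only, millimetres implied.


translate([396, 164, 0]) cube([71, 71, 1110]);
translate([1982, 164, 0]) cube([71, 71, 1110]);
translate([467, 164, 256]) cube([1515, 71, 61]);
translate([467, 164, 920]) cube([1515, 71, 61]);
translate([590, 235, 49]) cube([75, 15, 972]);
translate([788, 235, 49]) cube([75, 15, 972]);
translate([986, 235, 49]) cube([75, 15, 972]);
translate([1184, 235, 49]) cube([75, 15, 972]);
translate([1382, 235, 49]) cube([75, 15, 972]);
translate([1580, 235, 49]) cube([75, 15, 972]);
translate([1778, 235, 49]) cube([75, 15, 972]);


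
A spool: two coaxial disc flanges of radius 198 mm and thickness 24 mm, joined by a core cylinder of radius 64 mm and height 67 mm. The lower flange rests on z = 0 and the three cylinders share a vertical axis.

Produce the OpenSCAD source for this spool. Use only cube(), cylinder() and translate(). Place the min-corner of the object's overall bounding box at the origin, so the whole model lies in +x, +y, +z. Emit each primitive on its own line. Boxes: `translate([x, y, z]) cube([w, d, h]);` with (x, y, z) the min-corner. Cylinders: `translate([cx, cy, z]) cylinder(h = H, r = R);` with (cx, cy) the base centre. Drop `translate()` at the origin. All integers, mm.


translate([198, 198, 0]) cylinder(h = 24, r = 198);
translate([198, 198, 24]) cylinder(h = 67, r = 64);
translate([198, 198, 91]) cylinder(h = 24, r = 198);


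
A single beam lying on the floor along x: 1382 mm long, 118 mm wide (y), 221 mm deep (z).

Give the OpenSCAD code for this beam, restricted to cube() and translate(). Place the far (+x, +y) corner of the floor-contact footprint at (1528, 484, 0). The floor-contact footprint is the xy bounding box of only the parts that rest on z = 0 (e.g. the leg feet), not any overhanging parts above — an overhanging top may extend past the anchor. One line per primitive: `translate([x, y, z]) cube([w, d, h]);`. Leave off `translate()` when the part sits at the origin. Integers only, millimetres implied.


translate([146, 366, 0]) cube([1382, 118, 221]);


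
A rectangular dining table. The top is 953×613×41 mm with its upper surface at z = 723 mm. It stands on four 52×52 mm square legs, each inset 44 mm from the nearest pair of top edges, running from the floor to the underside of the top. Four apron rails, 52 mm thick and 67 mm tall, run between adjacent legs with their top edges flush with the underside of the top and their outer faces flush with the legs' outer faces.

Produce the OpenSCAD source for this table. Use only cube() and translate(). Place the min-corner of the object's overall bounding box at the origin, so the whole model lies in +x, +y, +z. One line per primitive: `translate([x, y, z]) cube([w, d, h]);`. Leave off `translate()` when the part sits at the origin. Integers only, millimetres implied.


translate([0, 0, 682]) cube([953, 613, 41]);
translate([44, 44, 0]) cube([52, 52, 682]);
translate([857, 44, 0]) cube([52, 52, 682]);
translate([44, 517, 0]) cube([52, 52, 682]);
translate([857, 517, 0]) cube([52, 52, 682]);
translate([96, 44, 615]) cube([761, 52, 67]);
translate([96, 517, 615]) cube([761, 52, 67]);
translate([44, 96, 615]) cube([52, 421, 67]);
translate([857, 96, 615]) cube([52, 421, 67]);


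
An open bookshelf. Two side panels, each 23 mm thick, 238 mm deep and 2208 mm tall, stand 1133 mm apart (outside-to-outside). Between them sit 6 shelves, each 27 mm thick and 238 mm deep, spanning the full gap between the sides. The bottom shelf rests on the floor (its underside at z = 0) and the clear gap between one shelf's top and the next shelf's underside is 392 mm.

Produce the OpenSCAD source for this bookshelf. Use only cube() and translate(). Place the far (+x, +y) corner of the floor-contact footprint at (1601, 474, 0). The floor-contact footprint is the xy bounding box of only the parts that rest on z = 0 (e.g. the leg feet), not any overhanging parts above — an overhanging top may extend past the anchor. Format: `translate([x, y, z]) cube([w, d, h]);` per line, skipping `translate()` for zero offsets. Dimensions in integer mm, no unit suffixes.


translate([468, 236, 0]) cube([23, 238, 2208]);
translate([1578, 236, 0]) cube([23, 238, 2208]);
translate([491, 236, 0]) cube([1087, 238, 27]);
translate([491, 236, 419]) cube([1087, 238, 27]);
translate([491, 236, 838]) cube([1087, 238, 27]);
translate([491, 236, 1257]) cube([1087, 238, 27]);
translate([491, 236, 1676]) cube([1087, 238, 27]);
translate([491, 236, 2095]) cube([1087, 238, 27]);


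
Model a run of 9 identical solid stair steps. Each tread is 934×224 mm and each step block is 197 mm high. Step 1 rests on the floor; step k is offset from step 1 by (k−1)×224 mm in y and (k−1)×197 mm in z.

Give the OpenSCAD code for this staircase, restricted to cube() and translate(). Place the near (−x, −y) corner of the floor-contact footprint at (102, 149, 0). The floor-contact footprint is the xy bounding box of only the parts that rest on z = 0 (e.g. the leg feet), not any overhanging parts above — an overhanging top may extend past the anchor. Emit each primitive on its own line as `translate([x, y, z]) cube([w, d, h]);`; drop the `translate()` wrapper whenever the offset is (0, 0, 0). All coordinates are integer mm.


translate([102, 149, 0]) cube([934, 224, 197]);
translate([102, 373, 197]) cube([934, 224, 197]);
translate([102, 597, 394]) cube([934, 224, 197]);
translate([102, 821, 591]) cube([934, 224, 197]);
translate([102, 1045, 788]) cube([934, 224, 197]);
translate([102, 1269, 985]) cube([934, 224, 197]);
translate([102, 1493, 1182]) cube([934, 224, 197]);
translate([102, 1717, 1379]) cube([934, 224, 197]);
translate([102, 1941, 1576]) cube([934, 224, 197]);


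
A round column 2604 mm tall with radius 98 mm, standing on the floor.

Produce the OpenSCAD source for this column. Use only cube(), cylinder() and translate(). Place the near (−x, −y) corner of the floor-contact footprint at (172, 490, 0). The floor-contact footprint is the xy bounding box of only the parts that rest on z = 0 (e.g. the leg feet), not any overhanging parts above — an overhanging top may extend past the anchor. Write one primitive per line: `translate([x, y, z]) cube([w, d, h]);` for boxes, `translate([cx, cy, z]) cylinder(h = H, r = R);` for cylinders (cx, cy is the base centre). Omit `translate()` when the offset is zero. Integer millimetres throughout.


translate([270, 588, 0]) cylinder(h = 2604, r = 98);


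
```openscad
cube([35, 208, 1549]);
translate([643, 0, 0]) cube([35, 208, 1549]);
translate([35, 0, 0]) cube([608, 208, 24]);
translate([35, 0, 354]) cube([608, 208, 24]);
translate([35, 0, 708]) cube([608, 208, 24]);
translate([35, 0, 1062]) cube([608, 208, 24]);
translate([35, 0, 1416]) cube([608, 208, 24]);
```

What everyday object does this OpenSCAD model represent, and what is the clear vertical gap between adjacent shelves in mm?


A bookshelf. The clear shelf gap is 330 mm.

Two tall side panels with 5 horizontal boards between them — a bookshelf. The first two shelf undersides are at z = 0 and z = 354; with shelf thickness 24, the clear gap is 354 − 0 − 24 = 330 mm.


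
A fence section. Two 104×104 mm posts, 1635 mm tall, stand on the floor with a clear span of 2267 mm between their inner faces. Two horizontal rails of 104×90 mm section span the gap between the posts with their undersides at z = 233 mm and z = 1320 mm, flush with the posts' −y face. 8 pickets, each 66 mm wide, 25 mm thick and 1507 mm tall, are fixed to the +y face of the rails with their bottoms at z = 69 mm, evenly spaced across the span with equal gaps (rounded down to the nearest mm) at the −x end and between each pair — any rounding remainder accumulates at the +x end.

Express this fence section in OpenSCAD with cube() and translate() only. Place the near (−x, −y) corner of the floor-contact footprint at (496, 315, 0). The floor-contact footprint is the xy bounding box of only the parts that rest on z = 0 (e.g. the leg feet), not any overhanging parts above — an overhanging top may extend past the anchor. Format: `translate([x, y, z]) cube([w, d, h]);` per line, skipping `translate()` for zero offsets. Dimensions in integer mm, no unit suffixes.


translate([496, 315, 0]) cube([104, 104, 1635]);
translate([2867, 315, 0]) cube([104, 104, 1635]);
translate([600, 315, 233]) cube([2267, 104, 90]);
translate([600, 315, 1320]) cube([2267, 104, 90]);
translate([793, 419, 69]) cube([66, 25, 1507]);
translate([1052, 419, 69]) cube([66, 25, 1507]);
translate([1311, 419, 69]) cube([66, 25, 1507]);
translate([1570, 419, 69]) cube([66, 25, 1507]);
translate([1829, 419, 69]) cube([66, 25, 1507]);
translate([2088, 419, 69]) cube([66, 25, 1507]);
translate([2347, 419, 69]) cube([66, 25, 1507]);
translate([2606, 419, 69]) cube([66, 25, 1507]);


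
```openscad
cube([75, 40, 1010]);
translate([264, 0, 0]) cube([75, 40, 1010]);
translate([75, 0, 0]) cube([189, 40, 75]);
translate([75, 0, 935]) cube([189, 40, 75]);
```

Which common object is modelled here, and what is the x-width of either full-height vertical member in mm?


A picture frame. The border width is 75 mm.

Four thin pieces enclosing a rectangular opening — a picture frame. The two full-height stiles are 1010 mm tall; the top rail sits at z = 935 and is 75 mm tall, so the border above the opening is 1010 − 935 = 75 mm, matching the stile x-width.


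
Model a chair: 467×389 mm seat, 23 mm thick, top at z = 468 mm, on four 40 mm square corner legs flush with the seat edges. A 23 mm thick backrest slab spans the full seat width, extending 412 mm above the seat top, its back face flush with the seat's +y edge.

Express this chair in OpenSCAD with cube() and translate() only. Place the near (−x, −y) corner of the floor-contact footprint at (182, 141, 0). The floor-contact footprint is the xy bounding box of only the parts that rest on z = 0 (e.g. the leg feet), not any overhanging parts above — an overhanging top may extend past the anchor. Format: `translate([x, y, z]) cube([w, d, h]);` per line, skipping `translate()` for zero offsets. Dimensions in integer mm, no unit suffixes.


translate([182, 141, 445]) cube([467, 389, 23]);
translate([182, 141, 0]) cube([40, 40, 445]);
translate([609, 141, 0]) cube([40, 40, 445]);
translate([182, 490, 0]) cube([40, 40, 445]);
translate([609, 490, 0]) cube([40, 40, 445]);
translate([182, 507, 468]) cube([467, 23, 412]);


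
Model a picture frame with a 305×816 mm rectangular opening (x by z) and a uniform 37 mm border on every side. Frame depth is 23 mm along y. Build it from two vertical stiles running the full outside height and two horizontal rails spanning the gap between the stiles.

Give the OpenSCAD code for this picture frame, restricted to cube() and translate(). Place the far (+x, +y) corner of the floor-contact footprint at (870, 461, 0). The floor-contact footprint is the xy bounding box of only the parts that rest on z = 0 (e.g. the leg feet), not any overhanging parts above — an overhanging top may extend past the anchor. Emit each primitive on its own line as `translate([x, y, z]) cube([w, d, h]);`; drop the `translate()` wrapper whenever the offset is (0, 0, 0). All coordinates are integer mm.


translate([491, 438, 0]) cube([37, 23, 890]);
translate([833, 438, 0]) cube([37, 23, 890]);
translate([528, 438, 0]) cube([305, 23, 37]);
translate([528, 438, 853]) cube([305, 23, 37]);


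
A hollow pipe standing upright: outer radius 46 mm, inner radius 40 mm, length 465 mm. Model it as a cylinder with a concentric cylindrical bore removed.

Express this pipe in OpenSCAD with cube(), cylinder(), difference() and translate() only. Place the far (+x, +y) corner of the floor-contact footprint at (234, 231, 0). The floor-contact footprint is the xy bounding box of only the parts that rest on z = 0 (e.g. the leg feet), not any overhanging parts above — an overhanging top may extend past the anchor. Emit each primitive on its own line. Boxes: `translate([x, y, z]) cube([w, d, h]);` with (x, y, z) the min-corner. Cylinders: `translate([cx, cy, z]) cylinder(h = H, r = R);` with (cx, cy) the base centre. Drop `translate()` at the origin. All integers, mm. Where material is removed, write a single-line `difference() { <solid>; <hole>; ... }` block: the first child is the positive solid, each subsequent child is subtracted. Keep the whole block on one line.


difference() { translate([188, 185, 0]) cylinder(h = 465, r = 46); translate([188, 185, 0]) cylinder(h = 465, r = 40); }


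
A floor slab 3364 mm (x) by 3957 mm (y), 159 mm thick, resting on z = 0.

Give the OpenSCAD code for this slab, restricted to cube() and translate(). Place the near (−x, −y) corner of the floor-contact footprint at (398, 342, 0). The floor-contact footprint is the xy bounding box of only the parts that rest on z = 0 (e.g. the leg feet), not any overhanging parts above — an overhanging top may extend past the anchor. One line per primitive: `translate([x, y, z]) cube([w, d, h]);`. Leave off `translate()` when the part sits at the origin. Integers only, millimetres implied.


translate([398, 342, 0]) cube([3364, 3957, 159]);


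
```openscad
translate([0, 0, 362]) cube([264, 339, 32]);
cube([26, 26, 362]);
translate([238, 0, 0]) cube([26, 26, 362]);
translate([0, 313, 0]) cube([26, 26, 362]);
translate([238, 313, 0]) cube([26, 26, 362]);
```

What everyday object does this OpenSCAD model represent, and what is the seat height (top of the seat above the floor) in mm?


A stool. The seat height is 394 mm.

A 264×339×32 slab at z = 362 on four corner posts — a stool. The seat top is 362 + 32 = 394 mm.


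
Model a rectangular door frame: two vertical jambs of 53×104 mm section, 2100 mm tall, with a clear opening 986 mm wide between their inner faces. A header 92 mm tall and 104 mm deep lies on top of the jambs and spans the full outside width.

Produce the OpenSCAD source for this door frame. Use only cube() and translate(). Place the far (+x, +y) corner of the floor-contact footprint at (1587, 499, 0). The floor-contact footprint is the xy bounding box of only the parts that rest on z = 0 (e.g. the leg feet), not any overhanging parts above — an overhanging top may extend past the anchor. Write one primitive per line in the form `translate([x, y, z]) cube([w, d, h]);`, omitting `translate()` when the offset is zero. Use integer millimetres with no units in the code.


translate([495, 395, 0]) cube([53, 104, 2100]);
translate([1534, 395, 0]) cube([53, 104, 2100]);
translate([495, 395, 2100]) cube([1092, 104, 92]);
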